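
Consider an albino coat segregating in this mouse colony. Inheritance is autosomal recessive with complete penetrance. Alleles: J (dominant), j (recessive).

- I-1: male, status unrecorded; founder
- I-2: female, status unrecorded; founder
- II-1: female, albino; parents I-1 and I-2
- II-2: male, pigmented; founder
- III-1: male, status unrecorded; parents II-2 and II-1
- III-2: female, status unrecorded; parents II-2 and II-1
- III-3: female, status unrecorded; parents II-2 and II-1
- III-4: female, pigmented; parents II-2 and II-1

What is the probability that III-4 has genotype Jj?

III-4 is pigmented so carries J and received j from II-1 (jj), so III-4 is Jj, giving P(Jj) = 1.

1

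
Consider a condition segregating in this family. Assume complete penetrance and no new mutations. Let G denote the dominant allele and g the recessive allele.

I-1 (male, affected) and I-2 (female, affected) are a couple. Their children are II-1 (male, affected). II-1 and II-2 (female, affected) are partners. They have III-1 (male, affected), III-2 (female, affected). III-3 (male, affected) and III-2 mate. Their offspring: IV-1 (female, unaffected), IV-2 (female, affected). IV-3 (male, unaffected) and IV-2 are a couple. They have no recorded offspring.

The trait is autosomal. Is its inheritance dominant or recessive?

III-3 and III-2 are both affected yet have an unaffected child IV-1. Under a recessive model two affected parents are homozygous and every child would be affected, so the trait cannot be recessive.

dominant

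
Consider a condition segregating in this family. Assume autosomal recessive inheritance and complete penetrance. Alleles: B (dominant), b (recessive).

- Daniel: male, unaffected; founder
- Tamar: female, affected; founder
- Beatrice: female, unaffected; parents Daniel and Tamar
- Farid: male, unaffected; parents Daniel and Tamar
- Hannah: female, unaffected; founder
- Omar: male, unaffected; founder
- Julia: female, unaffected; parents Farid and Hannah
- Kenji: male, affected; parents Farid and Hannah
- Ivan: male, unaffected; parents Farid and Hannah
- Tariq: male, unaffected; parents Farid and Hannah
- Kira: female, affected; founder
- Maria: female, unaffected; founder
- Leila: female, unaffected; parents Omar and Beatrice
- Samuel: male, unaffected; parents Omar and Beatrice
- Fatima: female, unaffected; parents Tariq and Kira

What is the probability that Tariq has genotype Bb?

1/2

Farid is unaffected so carries B and received b from Tamar (bb), so Farid is Bb.
Hannah is unaffected so carries B and passed b to Kenji (bb), so Hannah is Bb.
Their cross gives offspring ratios 1/4 BB : 1/2 Bb : 1/4 bb. Conditioning on Tariq being unaffected, P(Bb) = 1/2 / 3/4 = 2/3 before taking Tariq's own offspring into account.
Kira is affected, so Kira is bb.
Now use Tariq's offspring. Probability of each recorded status — unaffected daughter Fatima: 1/2 if Tariq is Bb, 1 if BB.
Bayes: P(Bb) = 2/3·1/2 / (2/3·1/2 + 1/3·1) = 1/2.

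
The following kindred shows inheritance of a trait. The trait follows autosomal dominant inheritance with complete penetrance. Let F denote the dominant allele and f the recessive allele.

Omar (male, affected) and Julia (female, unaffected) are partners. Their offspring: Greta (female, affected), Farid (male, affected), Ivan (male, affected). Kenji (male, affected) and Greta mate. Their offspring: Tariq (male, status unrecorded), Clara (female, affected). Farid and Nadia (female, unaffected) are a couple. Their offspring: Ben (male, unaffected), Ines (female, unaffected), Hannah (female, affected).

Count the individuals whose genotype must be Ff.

Obligate heterozygotes: Greta is affected so carries F and received f from Julia (ff), so Greta is Ff; Farid is affected so carries F and received f from Julia (ff), so Farid is Ff; Ivan is affected so carries F and received f from Julia (ff), so Ivan is Ff; Hannah is affected so carries F and received f from Nadia (ff), so Hannah is Ff.
Every other individual is either homozygous by phenotype or has at least one consistent homozygous assignment, so the count is 4.

4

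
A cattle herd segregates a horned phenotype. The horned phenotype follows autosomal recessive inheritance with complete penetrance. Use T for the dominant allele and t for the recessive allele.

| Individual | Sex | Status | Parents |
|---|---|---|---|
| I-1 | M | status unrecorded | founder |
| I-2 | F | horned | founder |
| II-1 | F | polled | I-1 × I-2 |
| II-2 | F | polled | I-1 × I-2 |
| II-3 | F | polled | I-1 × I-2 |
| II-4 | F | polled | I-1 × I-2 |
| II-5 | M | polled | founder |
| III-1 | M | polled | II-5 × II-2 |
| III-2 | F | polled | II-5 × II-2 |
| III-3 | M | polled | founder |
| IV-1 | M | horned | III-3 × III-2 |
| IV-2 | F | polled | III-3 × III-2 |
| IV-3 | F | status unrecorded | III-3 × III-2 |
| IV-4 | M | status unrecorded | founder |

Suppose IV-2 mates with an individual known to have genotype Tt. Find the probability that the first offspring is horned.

1/6

III-3 is polled so carries T and passed t to IV-1 (tt), so III-3 is Tt.
III-2 is polled so carries T and passed t to IV-1 (tt), so III-2 is Tt.
IV-2 is a polled offspring of III-3 (Tt) × III-2 (Tt), whose cross gives 1/4 TT : 1/2 Tt : 1/4 tt; conditioning on being polled, IV-2 is TT with probability 1/3, Tt with probability 2/3.
Summing over parental genotype combinations, P(offspring is horned) = 2/3·1/4 = 1/6.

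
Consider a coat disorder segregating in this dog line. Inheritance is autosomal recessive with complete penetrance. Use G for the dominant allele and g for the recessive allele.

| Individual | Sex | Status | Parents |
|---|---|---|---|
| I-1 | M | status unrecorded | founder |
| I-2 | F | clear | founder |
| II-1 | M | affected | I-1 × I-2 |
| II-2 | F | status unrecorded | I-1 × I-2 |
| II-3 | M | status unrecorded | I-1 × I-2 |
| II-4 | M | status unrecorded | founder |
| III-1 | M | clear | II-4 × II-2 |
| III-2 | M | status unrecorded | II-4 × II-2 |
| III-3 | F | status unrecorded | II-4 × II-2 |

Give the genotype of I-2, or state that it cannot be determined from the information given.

From phenotype alone, I-2 is GG or Gg.
I-2 is clear so carries G and passed g to II-1 (gg), so I-2 is Gg.

Gg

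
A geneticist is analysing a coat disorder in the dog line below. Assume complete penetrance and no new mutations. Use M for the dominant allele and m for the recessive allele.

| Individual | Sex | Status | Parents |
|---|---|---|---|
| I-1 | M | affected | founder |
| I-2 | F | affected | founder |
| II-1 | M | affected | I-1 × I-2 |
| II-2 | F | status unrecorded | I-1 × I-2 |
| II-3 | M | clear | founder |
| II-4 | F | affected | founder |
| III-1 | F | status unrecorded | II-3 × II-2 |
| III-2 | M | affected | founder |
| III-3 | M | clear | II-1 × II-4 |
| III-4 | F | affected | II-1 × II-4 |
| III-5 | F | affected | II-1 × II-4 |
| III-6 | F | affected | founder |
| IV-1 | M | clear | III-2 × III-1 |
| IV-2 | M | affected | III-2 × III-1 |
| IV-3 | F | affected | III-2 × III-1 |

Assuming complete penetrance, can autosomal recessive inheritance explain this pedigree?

Under autosomal recessive, III-3 (clear, male) cannot arise from II-1 (affected) × II-4 (affected).

No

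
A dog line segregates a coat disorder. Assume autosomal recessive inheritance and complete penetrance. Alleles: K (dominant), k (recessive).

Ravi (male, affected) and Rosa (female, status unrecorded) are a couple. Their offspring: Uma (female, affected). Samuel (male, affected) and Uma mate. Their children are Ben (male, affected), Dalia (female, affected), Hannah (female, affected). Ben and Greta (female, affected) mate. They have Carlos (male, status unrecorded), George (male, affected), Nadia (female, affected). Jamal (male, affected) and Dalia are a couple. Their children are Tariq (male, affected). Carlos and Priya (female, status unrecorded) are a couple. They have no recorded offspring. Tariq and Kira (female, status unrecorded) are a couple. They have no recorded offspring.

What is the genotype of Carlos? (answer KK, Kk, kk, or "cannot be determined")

kk

From phenotype alone, Carlos is KK or Kk or kk.
Carlos received k from Ben (kk) and received k from Greta (kk), so Carlos is kk.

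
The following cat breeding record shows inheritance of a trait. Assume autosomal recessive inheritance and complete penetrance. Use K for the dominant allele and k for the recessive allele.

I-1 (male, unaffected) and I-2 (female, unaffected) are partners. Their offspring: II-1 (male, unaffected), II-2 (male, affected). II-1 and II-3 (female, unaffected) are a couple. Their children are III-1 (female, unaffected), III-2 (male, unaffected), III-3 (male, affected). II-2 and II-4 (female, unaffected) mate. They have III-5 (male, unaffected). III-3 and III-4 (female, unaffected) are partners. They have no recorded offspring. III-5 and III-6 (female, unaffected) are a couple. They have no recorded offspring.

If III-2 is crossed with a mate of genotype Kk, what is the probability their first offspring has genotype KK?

1/3

II-1 is unaffected so carries K and passed k to III-3 (kk), so II-1 is Kk.
II-3 is unaffected so carries K and passed k to III-3 (kk), so II-3 is Kk.
III-2 is an unaffected offspring of II-1 (Kk) × II-3 (Kk), whose cross gives 1/4 KK : 1/2 Kk : 1/4 kk; conditioning on being unaffected, III-2 is KK with probability 1/3, Kk with probability 2/3.
Summing over parental genotype combinations, P(offspring has genotype KK) = 1/3·1/2 + 2/3·1/4 = 1/3.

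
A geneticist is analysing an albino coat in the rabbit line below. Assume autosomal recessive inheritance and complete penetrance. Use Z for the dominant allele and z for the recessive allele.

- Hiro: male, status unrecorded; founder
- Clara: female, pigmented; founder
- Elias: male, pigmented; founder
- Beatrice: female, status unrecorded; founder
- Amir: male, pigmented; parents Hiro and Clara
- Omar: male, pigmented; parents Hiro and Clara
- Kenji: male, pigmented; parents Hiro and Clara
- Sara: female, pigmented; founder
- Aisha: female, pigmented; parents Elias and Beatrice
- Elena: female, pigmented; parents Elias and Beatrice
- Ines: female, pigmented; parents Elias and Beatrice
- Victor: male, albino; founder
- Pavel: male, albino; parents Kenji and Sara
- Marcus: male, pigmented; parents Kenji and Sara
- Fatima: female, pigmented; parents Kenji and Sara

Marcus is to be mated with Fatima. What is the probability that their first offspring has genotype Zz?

4/9

Kenji is pigmented so carries Z and passed z to Pavel (zz), so Kenji is Zz.
Sara is pigmented so carries Z and passed z to Pavel (zz), so Sara is Zz.
Marcus is a pigmented offspring of Kenji (Zz) × Sara (Zz), whose cross gives 1/4 ZZ : 1/2 Zz : 1/4 zz; conditioning on being pigmented, Marcus is ZZ with probability 1/3, Zz with probability 2/3.
Fatima is a pigmented offspring of Kenji (Zz) × Sara (Zz), whose cross gives 1/4 ZZ : 1/2 Zz : 1/4 zz; conditioning on being pigmented, Fatima is ZZ with probability 1/3, Zz with probability 2/3.
Summing over parental genotype combinations, P(offspring has genotype Zz) = 2/9·1/2 + 2/9·1/2 + 4/9·1/2 = 4/9.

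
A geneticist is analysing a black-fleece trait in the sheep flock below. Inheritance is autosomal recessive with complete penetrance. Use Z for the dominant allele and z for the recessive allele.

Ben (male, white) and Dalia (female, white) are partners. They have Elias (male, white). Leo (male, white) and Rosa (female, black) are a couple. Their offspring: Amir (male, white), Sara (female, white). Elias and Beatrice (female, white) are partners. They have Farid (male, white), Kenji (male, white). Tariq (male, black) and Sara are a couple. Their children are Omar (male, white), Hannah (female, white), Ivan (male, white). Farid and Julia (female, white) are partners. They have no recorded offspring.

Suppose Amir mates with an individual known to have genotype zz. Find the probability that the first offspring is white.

Amir is white so carries Z and received z from Rosa (zz), so Amir is Zz.
The cross gives 1/2 Zz : 1/2 zz, so P(offspring is white) = 1/2.

1/2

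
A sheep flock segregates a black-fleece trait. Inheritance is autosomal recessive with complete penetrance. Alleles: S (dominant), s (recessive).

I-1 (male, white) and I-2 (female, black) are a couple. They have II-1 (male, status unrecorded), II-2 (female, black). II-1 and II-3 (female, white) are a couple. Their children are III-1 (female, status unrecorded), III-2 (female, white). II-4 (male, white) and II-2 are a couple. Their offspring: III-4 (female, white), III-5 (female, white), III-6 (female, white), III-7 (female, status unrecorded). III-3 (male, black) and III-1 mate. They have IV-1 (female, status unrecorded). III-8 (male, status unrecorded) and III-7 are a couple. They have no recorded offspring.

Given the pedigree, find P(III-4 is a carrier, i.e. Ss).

III-4 is white so carries S and received s from II-2 (ss), so III-4 is Ss, giving P(Ss) = 1.

1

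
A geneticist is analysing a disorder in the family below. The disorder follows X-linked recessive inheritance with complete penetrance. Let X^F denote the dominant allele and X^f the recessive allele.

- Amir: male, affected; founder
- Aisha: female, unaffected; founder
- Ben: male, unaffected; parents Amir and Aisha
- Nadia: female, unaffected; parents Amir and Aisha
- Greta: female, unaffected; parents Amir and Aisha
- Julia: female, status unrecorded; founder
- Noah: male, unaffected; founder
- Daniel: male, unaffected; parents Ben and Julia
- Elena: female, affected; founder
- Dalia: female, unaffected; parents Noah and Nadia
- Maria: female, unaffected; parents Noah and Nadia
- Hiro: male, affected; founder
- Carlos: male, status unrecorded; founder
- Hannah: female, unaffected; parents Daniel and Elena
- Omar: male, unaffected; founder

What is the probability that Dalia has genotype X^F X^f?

1/2

Noah is unaffected, so Noah is X^F Y.
Nadia is unaffected so carries F and received f from Amir (X^f Y), so Nadia is X^F X^f.
Their cross gives offspring ratios 1/2 X^F X^F : 1/2 X^F X^f. Conditioning on Dalia being unaffected, P(X^F X^f) = 1/2 / 1 = 1/2.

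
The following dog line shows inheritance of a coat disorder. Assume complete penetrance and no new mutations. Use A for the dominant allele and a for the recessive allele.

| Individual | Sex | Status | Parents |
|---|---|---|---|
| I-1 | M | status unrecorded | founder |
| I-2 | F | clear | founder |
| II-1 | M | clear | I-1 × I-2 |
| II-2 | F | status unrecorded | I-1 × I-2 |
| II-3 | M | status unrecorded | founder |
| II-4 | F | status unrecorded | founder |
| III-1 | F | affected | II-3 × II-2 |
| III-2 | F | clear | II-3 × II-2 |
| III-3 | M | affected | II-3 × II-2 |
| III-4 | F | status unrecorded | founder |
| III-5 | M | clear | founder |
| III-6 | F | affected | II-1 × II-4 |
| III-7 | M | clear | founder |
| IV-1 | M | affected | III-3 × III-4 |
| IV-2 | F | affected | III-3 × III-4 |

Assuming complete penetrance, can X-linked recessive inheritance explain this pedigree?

Under X-linked recessive, III-6 (affected, female) cannot arise from II-1 (clear) × II-4 (unrecorded).

No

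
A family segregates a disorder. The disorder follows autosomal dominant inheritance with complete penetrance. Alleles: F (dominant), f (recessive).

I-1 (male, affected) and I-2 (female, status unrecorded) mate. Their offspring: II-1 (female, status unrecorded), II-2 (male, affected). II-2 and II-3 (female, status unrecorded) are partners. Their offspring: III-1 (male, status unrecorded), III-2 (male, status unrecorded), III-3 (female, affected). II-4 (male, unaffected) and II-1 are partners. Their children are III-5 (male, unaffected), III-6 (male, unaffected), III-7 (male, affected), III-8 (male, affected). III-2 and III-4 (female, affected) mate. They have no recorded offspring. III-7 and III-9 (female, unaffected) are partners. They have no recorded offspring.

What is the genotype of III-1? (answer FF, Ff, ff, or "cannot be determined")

cannot be determined

III-1's phenotype is unrecorded, and no parent or child forces a single allele at both positions; consistent genotype assignments exist with III-1 as FF or Ff or ff.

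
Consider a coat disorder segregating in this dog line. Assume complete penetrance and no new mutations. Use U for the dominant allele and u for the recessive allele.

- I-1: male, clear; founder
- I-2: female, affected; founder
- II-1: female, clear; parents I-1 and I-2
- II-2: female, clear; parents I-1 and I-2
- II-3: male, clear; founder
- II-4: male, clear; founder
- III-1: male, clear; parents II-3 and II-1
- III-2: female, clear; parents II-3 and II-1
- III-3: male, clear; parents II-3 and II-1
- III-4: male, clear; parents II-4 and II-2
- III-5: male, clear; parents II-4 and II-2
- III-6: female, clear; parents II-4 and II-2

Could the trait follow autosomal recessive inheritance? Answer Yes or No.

A consistent assignment under autosomal recessive exists: I-1 UU, I-2 uu, II-1 Uu, II-2 Uu, II-3 UU, II-4 UU, III-1 UU, III-2 UU, III-3 UU, III-4 UU, III-5 UU, III-6 UU.
In this assignment every recorded phenotype matches its genotype and every non-founder's genotype is obtainable from its parents' genotypes, so the pedigree is consistent.

Yes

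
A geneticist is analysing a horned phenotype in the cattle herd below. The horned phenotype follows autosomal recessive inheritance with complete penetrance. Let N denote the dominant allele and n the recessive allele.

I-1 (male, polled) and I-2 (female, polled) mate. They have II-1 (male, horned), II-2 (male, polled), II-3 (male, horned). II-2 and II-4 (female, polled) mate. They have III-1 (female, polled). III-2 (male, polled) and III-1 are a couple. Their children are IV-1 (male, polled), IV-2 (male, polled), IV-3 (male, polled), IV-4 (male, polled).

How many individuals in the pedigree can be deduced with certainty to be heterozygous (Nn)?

2

Obligate heterozygotes: I-1 is polled so carries N and passed n to II-1 (nn), so I-1 is Nn; I-2 is polled so carries N and passed n to II-1 (nn), so I-2 is Nn.
Every other individual is either homozygous by phenotype or has at least one consistent homozygous assignment, so the count is 2.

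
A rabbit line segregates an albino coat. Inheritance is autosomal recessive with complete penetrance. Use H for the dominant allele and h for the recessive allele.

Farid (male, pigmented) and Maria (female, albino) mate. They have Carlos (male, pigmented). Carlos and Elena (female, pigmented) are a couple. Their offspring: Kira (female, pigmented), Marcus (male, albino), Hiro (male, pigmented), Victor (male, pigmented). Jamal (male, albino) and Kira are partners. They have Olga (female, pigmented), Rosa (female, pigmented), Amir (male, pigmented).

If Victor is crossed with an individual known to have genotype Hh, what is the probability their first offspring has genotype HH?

Carlos is pigmented so carries H and received h from Maria (hh), so Carlos is Hh.
Elena is pigmented so carries H and passed h to Marcus (hh), so Elena is Hh.
Victor is a pigmented offspring of Carlos (Hh) × Elena (Hh), whose cross gives 1/4 HH : 1/2 Hh : 1/4 hh; conditioning on being pigmented, Victor is HH with probability 1/3, Hh with probability 2/3.
Summing over parental genotype combinations, P(offspring has genotype HH) = 1/3·1/2 + 2/3·1/4 = 1/3.

1/3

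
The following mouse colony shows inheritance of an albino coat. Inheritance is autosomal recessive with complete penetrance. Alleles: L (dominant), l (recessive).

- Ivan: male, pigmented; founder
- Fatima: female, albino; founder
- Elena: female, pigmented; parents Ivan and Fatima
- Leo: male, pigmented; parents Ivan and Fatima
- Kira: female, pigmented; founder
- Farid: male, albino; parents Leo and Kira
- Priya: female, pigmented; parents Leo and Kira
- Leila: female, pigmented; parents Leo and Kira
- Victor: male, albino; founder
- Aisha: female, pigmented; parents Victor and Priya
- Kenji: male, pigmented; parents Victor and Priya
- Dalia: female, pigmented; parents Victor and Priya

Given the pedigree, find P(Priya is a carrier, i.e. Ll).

1/5

Leo is pigmented so carries L and received l from Fatima (ll), so Leo is Ll.
Kira is pigmented so carries L and passed l to Farid (ll), so Kira is Ll.
Their cross gives offspring ratios 1/4 LL : 1/2 Ll : 1/4 ll. Conditioning on Priya being pigmented, P(Ll) = 1/2 / 3/4 = 2/3 before taking Priya's own offspring into account.
Victor is albino, so Victor is ll.
Now use Priya's offspring. Probability of each recorded status — pigmented daughter Aisha: 1/2 if Priya is Ll, 1 if LL; pigmented son Kenji: 1/2 if Priya is Ll, 1 if LL; pigmented daughter Dalia: 1/2 if Priya is Ll, 1 if LL.
Bayes: P(Ll) = 2/3·1/8 / (2/3·1/8 + 1/3·1) = 1/5.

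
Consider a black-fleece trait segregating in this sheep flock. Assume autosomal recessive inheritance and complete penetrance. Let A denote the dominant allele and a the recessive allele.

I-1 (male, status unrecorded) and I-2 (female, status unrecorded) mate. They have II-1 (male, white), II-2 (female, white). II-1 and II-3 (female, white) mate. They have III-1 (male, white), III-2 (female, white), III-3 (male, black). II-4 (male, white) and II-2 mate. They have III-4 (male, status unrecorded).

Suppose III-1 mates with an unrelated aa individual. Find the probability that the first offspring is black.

II-1 is white so carries A and passed a to III-3 (aa), so II-1 is Aa.
II-3 is white so carries A and passed a to III-3 (aa), so II-3 is Aa.
III-1 is a white offspring of II-1 (Aa) × II-3 (Aa), whose cross gives 1/4 AA : 1/2 Aa : 1/4 aa; conditioning on being white, III-1 is AA with probability 1/3, Aa with probability 2/3.
Summing over parental genotype combinations, P(offspring is black) = 2/3·1/2 = 1/3.

1/3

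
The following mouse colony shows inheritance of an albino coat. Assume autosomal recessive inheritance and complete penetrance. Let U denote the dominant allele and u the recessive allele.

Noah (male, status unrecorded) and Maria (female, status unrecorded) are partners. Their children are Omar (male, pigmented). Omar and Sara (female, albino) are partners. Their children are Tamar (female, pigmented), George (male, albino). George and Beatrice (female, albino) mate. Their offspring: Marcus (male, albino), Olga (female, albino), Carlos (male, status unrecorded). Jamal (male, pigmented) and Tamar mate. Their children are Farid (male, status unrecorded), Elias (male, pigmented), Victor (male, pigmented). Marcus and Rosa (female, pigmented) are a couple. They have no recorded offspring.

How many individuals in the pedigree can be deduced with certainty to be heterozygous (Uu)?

2

Obligate heterozygotes: Omar is pigmented so carries U and passed u to George (uu), so Omar is Uu; Tamar is pigmented so carries U and received u from Sara (uu), so Tamar is Uu.
Every other individual is either homozygous by phenotype or has at least one consistent homozygous assignment, so the count is 2.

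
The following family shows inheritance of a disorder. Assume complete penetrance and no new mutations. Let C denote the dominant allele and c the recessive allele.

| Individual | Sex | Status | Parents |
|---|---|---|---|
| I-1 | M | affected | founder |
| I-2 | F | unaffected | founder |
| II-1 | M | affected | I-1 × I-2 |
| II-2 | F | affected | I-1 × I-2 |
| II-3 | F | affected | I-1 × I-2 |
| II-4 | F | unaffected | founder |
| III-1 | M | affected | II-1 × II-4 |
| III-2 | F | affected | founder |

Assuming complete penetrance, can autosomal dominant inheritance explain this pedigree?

A consistent assignment under autosomal dominant exists: I-1 CC, I-2 cc, II-1 Cc, II-2 Cc, II-3 Cc, II-4 cc, III-1 Cc, III-2 CC.
In this assignment every recorded phenotype matches its genotype and every non-founder's genotype is obtainable from its parents' genotypes, so the pedigree is consistent.

Yes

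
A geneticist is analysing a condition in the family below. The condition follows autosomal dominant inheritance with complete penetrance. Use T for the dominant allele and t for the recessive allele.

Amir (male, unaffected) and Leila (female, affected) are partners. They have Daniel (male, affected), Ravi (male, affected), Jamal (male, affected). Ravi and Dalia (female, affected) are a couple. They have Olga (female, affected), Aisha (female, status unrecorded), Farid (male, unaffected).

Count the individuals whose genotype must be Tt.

4

Obligate heterozygotes: Daniel is affected so carries T and received t from Amir (tt), so Daniel is Tt; Ravi is affected so carries T and received t from Amir (tt), so Ravi is Tt; Jamal is affected so carries T and received t from Amir (tt), so Jamal is Tt; Dalia is affected so carries T and passed t to Farid (tt), so Dalia is Tt.
Every other individual is either homozygous by phenotype or has at least one consistent homozygous assignment, so the count is 4.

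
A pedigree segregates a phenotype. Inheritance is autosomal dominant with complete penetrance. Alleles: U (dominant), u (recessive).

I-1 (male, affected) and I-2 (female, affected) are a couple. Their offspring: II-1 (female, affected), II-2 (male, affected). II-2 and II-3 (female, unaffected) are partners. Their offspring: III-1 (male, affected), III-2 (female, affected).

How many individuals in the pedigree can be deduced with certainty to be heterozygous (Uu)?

2

Obligate heterozygotes: III-1 is affected so carries U and received u from II-3 (uu), so III-1 is Uu; III-2 is affected so carries U and received u from II-3 (uu), so III-2 is Uu.
Every other individual is either homozygous by phenotype or has at least one consistent homozygous assignment, so the count is 2.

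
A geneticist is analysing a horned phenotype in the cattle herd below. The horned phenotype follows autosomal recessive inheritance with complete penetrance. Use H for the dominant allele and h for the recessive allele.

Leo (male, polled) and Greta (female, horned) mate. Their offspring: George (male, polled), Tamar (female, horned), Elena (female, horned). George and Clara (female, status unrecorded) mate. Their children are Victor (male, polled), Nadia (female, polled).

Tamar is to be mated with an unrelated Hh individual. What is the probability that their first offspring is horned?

1/2

Tamar is horned, so Tamar is hh.
The cross gives 1/2 Hh : 1/2 hh, so P(offspring is horned) = 1/2.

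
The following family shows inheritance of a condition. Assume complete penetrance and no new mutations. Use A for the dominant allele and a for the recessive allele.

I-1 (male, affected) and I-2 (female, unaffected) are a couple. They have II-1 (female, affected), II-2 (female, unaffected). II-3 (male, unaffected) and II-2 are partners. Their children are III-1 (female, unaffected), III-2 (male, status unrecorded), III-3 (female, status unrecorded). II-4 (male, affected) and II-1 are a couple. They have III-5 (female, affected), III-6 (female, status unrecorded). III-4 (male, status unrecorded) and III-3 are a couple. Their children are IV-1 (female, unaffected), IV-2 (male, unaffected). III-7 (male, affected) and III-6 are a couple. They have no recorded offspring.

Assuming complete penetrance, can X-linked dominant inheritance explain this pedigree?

No

Under X-linked dominant, II-2 (unaffected, female) cannot arise from I-1 (affected) × I-2 (unaffected).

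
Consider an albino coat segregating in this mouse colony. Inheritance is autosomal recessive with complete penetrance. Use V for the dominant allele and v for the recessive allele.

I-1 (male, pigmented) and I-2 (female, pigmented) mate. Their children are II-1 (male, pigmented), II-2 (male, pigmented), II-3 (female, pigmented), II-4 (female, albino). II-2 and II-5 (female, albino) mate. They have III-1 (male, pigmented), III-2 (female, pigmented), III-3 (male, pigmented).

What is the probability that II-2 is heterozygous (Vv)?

I-1 is pigmented so carries V and passed v to II-4 (vv), so I-1 is Vv.
I-2 is pigmented so carries V and passed v to II-4 (vv), so I-2 is Vv.
Their cross gives offspring ratios 1/4 VV : 1/2 Vv : 1/4 vv. Conditioning on II-2 being pigmented, P(Vv) = 1/2 / 3/4 = 2/3 before taking II-2's own offspring into account.
II-5 is albino, so II-5 is vv.
Now use II-2's offspring. Probability of each recorded status — pigmented son III-1: 1/2 if II-2 is Vv, 1 if VV; pigmented daughter III-2: 1/2 if II-2 is Vv, 1 if VV; pigmented son III-3: 1/2 if II-2 is Vv, 1 if VV.
Bayes: P(Vv) = 2/3·1/8 / (2/3·1/8 + 1/3·1) = 1/5.

1/5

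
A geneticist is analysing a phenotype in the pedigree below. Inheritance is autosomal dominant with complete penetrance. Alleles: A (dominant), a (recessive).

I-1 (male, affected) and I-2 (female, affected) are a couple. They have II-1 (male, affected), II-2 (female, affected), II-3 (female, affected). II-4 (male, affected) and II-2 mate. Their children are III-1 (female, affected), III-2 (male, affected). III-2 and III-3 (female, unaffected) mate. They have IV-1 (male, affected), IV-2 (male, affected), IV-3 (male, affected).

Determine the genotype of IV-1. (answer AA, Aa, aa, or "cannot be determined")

From phenotype alone, IV-1 is AA or Aa.
IV-1 is affected so carries A and received a from III-3 (aa), so IV-1 is Aa.

Aa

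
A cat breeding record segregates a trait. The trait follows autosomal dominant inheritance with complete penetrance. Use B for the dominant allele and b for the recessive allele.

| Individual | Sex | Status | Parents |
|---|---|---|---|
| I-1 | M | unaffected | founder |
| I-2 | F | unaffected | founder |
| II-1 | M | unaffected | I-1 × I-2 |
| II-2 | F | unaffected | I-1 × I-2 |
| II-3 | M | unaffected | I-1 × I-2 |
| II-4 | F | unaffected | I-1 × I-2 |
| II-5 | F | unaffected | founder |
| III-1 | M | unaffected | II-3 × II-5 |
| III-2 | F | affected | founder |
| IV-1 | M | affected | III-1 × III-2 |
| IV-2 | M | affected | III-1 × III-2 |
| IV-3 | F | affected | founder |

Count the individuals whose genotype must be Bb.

Obligate heterozygotes: IV-1 is affected so carries B and received b from III-1 (bb), so IV-1 is Bb; IV-2 is affected so carries B and received b from III-1 (bb), so IV-2 is Bb.
Every other individual is either homozygous by phenotype or has at least one consistent homozygous assignment, so the count is 2.

2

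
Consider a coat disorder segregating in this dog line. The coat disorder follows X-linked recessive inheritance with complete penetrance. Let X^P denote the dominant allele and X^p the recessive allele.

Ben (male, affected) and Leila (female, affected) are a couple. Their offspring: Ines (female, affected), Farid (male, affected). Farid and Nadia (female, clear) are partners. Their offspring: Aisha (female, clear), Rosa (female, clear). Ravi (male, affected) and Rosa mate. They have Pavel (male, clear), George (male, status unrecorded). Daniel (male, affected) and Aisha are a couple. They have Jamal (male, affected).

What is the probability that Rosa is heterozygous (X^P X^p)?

1

Rosa is clear so carries P and received p from Farid (X^p Y), so Rosa is X^P X^p, giving P(X^P X^p) = 1.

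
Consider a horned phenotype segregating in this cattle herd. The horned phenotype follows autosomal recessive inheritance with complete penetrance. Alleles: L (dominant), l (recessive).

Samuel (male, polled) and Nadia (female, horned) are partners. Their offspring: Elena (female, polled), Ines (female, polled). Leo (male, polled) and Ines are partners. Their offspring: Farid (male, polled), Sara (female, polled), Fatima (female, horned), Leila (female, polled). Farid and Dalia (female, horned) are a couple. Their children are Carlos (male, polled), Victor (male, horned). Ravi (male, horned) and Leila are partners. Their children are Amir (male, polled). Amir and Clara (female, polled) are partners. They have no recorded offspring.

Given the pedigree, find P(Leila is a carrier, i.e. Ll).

Leo is polled so carries L and passed l to Fatima (ll), so Leo is Ll.
Ines is polled so carries L and received l from Nadia (ll), so Ines is Ll.
Their cross gives offspring ratios 1/4 LL : 1/2 Ll : 1/4 ll. Conditioning on Leila being polled, P(Ll) = 1/2 / 3/4 = 2/3 before taking Leila's own offspring into account.
Ravi is horned, so Ravi is ll.
Now use Leila's offspring. Probability of each recorded status — polled son Amir: 1/2 if Leila is Ll, 1 if LL.
Bayes: P(Ll) = 2/3·1/2 / (2/3·1/2 + 1/3·1) = 1/2.

1/2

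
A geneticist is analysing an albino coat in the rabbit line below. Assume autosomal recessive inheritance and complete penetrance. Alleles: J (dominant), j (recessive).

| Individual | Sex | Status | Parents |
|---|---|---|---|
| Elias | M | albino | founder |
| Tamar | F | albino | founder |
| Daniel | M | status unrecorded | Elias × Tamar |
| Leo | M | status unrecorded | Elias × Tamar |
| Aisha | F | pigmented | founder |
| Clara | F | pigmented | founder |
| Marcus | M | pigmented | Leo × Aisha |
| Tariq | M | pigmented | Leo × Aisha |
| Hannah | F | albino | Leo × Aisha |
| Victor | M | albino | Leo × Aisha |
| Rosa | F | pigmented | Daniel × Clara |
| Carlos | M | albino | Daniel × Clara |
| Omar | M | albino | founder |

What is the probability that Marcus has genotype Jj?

Marcus is pigmented so carries J and received j from Leo (jj), so Marcus is Jj, giving P(Jj) = 1.

1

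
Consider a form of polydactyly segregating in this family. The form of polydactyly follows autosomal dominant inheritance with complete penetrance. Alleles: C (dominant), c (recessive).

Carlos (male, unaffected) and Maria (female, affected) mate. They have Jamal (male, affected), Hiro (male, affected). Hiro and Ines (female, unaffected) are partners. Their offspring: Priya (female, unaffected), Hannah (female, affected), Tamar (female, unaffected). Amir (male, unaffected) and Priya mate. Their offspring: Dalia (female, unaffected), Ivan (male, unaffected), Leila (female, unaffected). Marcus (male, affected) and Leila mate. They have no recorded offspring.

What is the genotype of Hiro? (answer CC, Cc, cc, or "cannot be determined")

From phenotype alone, Hiro is CC or Cc.
Hiro is affected so carries C and received c from Carlos (cc), so Hiro is Cc.

Cc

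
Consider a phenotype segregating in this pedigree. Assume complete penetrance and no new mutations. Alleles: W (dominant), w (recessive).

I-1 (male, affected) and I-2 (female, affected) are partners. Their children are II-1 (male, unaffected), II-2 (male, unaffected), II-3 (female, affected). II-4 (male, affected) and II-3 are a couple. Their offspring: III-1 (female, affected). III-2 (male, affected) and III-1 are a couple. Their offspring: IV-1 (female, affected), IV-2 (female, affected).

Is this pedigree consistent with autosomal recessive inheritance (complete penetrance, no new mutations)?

Under autosomal recessive, II-1 (unaffected, male) cannot arise from I-1 (affected) × I-2 (affected).

No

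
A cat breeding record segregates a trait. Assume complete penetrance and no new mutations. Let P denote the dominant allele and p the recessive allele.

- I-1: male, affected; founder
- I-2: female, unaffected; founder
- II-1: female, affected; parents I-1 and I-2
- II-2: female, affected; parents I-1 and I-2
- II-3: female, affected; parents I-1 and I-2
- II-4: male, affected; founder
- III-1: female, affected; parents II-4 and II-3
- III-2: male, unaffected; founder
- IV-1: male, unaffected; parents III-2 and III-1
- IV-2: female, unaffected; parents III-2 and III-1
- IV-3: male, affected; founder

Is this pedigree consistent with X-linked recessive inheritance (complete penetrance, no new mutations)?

No

Under X-linked recessive, IV-1 (unaffected, male) cannot arise from III-2 (unaffected) × III-1 (affected).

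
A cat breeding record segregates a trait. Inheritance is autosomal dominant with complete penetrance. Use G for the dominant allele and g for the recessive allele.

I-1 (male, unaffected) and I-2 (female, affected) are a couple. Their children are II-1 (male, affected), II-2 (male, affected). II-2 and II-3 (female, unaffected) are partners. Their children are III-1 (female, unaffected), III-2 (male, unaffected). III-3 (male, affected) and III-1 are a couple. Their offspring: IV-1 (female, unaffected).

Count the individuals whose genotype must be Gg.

Obligate heterozygotes: II-1 is affected so carries G and received g from I-1 (gg), so II-1 is Gg; II-2 is affected so carries G and received g from I-1 (gg), so II-2 is Gg; III-3 is affected so carries G and passed g to IV-1 (gg), so III-3 is Gg.
Every other individual is either homozygous by phenotype or has at least one consistent homozygous assignment, so the count is 3.

3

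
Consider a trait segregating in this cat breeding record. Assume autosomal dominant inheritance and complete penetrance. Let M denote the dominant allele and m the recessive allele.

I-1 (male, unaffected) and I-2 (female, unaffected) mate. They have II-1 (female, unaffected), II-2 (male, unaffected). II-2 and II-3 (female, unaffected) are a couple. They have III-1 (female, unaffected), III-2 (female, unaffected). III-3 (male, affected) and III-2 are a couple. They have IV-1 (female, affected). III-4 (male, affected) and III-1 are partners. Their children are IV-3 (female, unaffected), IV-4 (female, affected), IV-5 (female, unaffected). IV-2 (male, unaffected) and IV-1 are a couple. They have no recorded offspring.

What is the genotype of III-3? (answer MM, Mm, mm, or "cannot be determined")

III-3's phenotype allows MM or Mm, and no parent or child forces a single allele at both positions; consistent genotype assignments exist with III-3 as MM or Mm.

cannot be determined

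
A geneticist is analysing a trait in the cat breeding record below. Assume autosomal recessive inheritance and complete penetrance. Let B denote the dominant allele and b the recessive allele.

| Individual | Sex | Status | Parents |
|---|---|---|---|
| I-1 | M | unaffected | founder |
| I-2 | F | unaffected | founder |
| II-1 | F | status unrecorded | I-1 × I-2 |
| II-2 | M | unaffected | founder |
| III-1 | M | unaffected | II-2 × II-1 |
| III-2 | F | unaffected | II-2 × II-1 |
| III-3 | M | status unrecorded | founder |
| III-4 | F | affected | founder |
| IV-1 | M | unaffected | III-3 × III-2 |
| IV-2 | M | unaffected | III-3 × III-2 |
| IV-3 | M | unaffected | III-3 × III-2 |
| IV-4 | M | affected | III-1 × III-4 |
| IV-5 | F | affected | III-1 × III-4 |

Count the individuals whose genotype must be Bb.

Obligate heterozygotes: III-1 is unaffected so carries B and passed b to IV-4 (bb), so III-1 is Bb.
Every other individual is either homozygous by phenotype or has at least one consistent homozygous assignment, so the count is 1.

1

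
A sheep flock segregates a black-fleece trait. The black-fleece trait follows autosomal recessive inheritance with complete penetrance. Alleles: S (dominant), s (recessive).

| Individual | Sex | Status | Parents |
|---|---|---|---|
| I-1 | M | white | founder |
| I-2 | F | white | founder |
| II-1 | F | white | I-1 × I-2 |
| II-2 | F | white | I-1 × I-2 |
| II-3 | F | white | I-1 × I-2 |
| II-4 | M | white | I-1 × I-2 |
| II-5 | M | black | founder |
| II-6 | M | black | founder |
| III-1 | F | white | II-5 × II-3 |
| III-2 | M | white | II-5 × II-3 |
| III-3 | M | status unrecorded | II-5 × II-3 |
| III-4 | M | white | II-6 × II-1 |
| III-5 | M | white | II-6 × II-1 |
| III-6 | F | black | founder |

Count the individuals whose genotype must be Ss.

Obligate heterozygotes: III-1 is white so carries S and received s from II-5 (ss), so III-1 is Ss; III-2 is white so carries S and received s from II-5 (ss), so III-2 is Ss; III-4 is white so carries S and received s from II-6 (ss), so III-4 is Ss; III-5 is white so carries S and received s from II-6 (ss), so III-5 is Ss.
Every other individual is either homozygous by phenotype or has at least one consistent homozygous assignment, so the count is 4.

4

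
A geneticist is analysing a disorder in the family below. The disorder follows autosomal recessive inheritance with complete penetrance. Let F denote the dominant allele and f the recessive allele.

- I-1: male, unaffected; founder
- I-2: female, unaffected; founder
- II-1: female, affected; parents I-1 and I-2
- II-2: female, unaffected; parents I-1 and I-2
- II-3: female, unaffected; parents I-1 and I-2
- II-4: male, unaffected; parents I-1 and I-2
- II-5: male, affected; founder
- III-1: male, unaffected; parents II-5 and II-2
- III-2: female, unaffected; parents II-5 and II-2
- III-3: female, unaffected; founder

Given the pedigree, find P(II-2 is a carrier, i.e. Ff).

I-1 is unaffected so carries F and passed f to II-1 (ff), so I-1 is Ff.
I-2 is unaffected so carries F and passed f to II-1 (ff), so I-2 is Ff.
Their cross gives offspring ratios 1/4 FF : 1/2 Ff : 1/4 ff. Conditioning on II-2 being unaffected, P(Ff) = 1/2 / 3/4 = 2/3 before taking II-2's own offspring into account.
II-5 is affected, so II-5 is ff.
Now use II-2's offspring. Probability of each recorded status — unaffected son III-1: 1/2 if II-2 is Ff, 1 if FF; unaffected daughter III-2: 1/2 if II-2 is Ff, 1 if FF.
Bayes: P(Ff) = 2/3·1/4 / (2/3·1/4 + 1/3·1) = 1/3.

1/3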